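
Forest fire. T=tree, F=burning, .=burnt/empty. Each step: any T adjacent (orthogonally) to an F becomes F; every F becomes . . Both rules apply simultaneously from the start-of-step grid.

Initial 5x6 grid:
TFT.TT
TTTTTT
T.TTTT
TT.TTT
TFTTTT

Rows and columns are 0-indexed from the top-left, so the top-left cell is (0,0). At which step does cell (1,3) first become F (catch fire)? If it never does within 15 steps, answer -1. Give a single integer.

Step 1: cell (1,3)='T' (+6 fires, +2 burnt)
Step 2: cell (1,3)='T' (+4 fires, +6 burnt)
Step 3: cell (1,3)='F' (+5 fires, +4 burnt)
  -> target ignites at step 3
Step 4: cell (1,3)='.' (+4 fires, +5 burnt)
Step 5: cell (1,3)='.' (+4 fires, +4 burnt)
Step 6: cell (1,3)='.' (+2 fires, +4 burnt)
Step 7: cell (1,3)='.' (+0 fires, +2 burnt)
  fire out at step 7

3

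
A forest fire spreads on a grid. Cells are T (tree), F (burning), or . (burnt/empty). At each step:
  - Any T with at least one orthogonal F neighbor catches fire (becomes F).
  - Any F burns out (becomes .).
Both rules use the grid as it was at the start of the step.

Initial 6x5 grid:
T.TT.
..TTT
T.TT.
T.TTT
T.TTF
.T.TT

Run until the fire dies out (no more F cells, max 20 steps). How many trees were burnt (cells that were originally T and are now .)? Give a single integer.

Step 1: +3 fires, +1 burnt (F count now 3)
Step 2: +3 fires, +3 burnt (F count now 3)
Step 3: +2 fires, +3 burnt (F count now 2)
Step 4: +2 fires, +2 burnt (F count now 2)
Step 5: +3 fires, +2 burnt (F count now 3)
Step 6: +1 fires, +3 burnt (F count now 1)
Step 7: +0 fires, +1 burnt (F count now 0)
Fire out after step 7
Initially T: 19, now '.': 25
Total burnt (originally-T cells now '.'): 14

Answer: 14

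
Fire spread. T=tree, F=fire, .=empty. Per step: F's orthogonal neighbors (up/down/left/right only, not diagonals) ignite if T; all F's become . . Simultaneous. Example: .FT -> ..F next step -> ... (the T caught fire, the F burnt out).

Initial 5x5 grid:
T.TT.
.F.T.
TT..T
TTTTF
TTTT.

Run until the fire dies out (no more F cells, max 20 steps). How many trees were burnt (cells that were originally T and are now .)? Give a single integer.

Answer: 11

Derivation:
Step 1: +3 fires, +2 burnt (F count now 3)
Step 2: +4 fires, +3 burnt (F count now 4)
Step 3: +3 fires, +4 burnt (F count now 3)
Step 4: +1 fires, +3 burnt (F count now 1)
Step 5: +0 fires, +1 burnt (F count now 0)
Fire out after step 5
Initially T: 15, now '.': 21
Total burnt (originally-T cells now '.'): 11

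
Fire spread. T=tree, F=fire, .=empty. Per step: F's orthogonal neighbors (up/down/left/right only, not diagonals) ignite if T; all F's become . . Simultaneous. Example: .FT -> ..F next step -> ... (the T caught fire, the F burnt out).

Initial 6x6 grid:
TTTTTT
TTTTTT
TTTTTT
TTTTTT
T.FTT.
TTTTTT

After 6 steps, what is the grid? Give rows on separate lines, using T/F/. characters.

Step 1: 3 trees catch fire, 1 burn out
  TTTTTT
  TTTTTT
  TTTTTT
  TTFTTT
  T..FT.
  TTFTTT
Step 2: 6 trees catch fire, 3 burn out
  TTTTTT
  TTTTTT
  TTFTTT
  TF.FTT
  T...F.
  TF.FTT
Step 3: 7 trees catch fire, 6 burn out
  TTTTTT
  TTFTTT
  TF.FTT
  F...FT
  T.....
  F...FT
Step 4: 8 trees catch fire, 7 burn out
  TTFTTT
  TF.FTT
  F...FT
  .....F
  F.....
  .....F
Step 5: 5 trees catch fire, 8 burn out
  TF.FTT
  F...FT
  .....F
  ......
  ......
  ......
Step 6: 3 trees catch fire, 5 burn out
  F...FT
  .....F
  ......
  ......
  ......
  ......

F...FT
.....F
......
......
......
......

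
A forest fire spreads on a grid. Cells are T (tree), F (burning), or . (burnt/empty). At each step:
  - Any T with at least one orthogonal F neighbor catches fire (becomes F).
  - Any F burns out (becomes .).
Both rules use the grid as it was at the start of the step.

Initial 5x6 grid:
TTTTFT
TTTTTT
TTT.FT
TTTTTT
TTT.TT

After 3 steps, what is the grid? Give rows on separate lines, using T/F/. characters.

Step 1: 5 trees catch fire, 2 burn out
  TTTF.F
  TTTTFT
  TTT..F
  TTTTFT
  TTT.TT
Step 2: 6 trees catch fire, 5 burn out
  TTF...
  TTTF.F
  TTT...
  TTTF.F
  TTT.FT
Step 3: 4 trees catch fire, 6 burn out
  TF....
  TTF...
  TTT...
  TTF...
  TTT..F

TF....
TTF...
TTT...
TTF...
TTT..F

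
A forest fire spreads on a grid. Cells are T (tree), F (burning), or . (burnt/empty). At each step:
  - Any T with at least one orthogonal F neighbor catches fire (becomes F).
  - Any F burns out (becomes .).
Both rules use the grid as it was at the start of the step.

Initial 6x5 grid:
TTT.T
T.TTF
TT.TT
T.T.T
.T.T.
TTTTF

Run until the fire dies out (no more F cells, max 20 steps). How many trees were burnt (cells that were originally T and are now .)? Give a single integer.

Step 1: +4 fires, +2 burnt (F count now 4)
Step 2: +5 fires, +4 burnt (F count now 5)
Step 3: +2 fires, +5 burnt (F count now 2)
Step 4: +3 fires, +2 burnt (F count now 3)
Step 5: +1 fires, +3 burnt (F count now 1)
Step 6: +1 fires, +1 burnt (F count now 1)
Step 7: +1 fires, +1 burnt (F count now 1)
Step 8: +2 fires, +1 burnt (F count now 2)
Step 9: +0 fires, +2 burnt (F count now 0)
Fire out after step 9
Initially T: 20, now '.': 29
Total burnt (originally-T cells now '.'): 19

Answer: 19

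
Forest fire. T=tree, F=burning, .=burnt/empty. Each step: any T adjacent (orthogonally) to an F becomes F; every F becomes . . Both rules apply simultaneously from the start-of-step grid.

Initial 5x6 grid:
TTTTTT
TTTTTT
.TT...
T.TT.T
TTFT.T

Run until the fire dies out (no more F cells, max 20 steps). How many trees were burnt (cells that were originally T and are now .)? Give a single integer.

Answer: 20

Derivation:
Step 1: +3 fires, +1 burnt (F count now 3)
Step 2: +3 fires, +3 burnt (F count now 3)
Step 3: +3 fires, +3 burnt (F count now 3)
Step 4: +3 fires, +3 burnt (F count now 3)
Step 5: +4 fires, +3 burnt (F count now 4)
Step 6: +3 fires, +4 burnt (F count now 3)
Step 7: +1 fires, +3 burnt (F count now 1)
Step 8: +0 fires, +1 burnt (F count now 0)
Fire out after step 8
Initially T: 22, now '.': 28
Total burnt (originally-T cells now '.'): 20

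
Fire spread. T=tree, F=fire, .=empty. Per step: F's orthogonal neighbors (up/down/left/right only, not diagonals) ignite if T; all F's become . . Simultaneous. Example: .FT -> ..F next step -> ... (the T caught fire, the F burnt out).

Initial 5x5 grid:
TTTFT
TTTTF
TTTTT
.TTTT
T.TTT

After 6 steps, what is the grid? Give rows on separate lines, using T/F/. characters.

Step 1: 4 trees catch fire, 2 burn out
  TTF.F
  TTTF.
  TTTTF
  .TTTT
  T.TTT
Step 2: 4 trees catch fire, 4 burn out
  TF...
  TTF..
  TTTF.
  .TTTF
  T.TTT
Step 3: 5 trees catch fire, 4 burn out
  F....
  TF...
  TTF..
  .TTF.
  T.TTF
Step 4: 4 trees catch fire, 5 burn out
  .....
  F....
  TF...
  .TF..
  T.TF.
Step 5: 3 trees catch fire, 4 burn out
  .....
  .....
  F....
  .F...
  T.F..
Step 6: 0 trees catch fire, 3 burn out
  .....
  .....
  .....
  .....
  T....

.....
.....
.....
.....
T....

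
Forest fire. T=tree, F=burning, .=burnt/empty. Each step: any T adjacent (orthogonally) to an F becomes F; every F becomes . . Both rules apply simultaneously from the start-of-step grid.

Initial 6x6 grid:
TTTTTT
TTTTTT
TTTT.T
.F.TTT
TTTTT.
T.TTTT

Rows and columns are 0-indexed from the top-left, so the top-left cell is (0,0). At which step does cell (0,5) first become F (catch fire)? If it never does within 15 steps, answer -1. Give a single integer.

Step 1: cell (0,5)='T' (+2 fires, +1 burnt)
Step 2: cell (0,5)='T' (+5 fires, +2 burnt)
Step 3: cell (0,5)='T' (+7 fires, +5 burnt)
Step 4: cell (0,5)='T' (+6 fires, +7 burnt)
Step 5: cell (0,5)='T' (+4 fires, +6 burnt)
Step 6: cell (0,5)='T' (+4 fires, +4 burnt)
Step 7: cell (0,5)='F' (+2 fires, +4 burnt)
  -> target ignites at step 7
Step 8: cell (0,5)='.' (+0 fires, +2 burnt)
  fire out at step 8

7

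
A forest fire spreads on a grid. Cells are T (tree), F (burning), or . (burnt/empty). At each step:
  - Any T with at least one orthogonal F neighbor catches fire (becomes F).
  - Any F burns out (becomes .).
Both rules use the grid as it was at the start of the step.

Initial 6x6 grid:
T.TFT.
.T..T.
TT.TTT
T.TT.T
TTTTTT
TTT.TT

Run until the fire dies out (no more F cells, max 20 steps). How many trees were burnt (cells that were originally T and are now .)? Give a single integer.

Step 1: +2 fires, +1 burnt (F count now 2)
Step 2: +1 fires, +2 burnt (F count now 1)
Step 3: +1 fires, +1 burnt (F count now 1)
Step 4: +2 fires, +1 burnt (F count now 2)
Step 5: +2 fires, +2 burnt (F count now 2)
Step 6: +3 fires, +2 burnt (F count now 3)
Step 7: +3 fires, +3 burnt (F count now 3)
Step 8: +3 fires, +3 burnt (F count now 3)
Step 9: +2 fires, +3 burnt (F count now 2)
Step 10: +2 fires, +2 burnt (F count now 2)
Step 11: +1 fires, +2 burnt (F count now 1)
Step 12: +1 fires, +1 burnt (F count now 1)
Step 13: +1 fires, +1 burnt (F count now 1)
Step 14: +0 fires, +1 burnt (F count now 0)
Fire out after step 14
Initially T: 25, now '.': 35
Total burnt (originally-T cells now '.'): 24

Answer: 24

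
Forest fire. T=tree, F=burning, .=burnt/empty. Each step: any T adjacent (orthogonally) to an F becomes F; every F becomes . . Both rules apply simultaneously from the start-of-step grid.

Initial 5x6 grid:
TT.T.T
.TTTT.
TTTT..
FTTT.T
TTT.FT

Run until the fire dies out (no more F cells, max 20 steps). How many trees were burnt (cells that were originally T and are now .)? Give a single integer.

Answer: 19

Derivation:
Step 1: +4 fires, +2 burnt (F count now 4)
Step 2: +4 fires, +4 burnt (F count now 4)
Step 3: +4 fires, +4 burnt (F count now 4)
Step 4: +3 fires, +4 burnt (F count now 3)
Step 5: +2 fires, +3 burnt (F count now 2)
Step 6: +2 fires, +2 burnt (F count now 2)
Step 7: +0 fires, +2 burnt (F count now 0)
Fire out after step 7
Initially T: 20, now '.': 29
Total burnt (originally-T cells now '.'): 19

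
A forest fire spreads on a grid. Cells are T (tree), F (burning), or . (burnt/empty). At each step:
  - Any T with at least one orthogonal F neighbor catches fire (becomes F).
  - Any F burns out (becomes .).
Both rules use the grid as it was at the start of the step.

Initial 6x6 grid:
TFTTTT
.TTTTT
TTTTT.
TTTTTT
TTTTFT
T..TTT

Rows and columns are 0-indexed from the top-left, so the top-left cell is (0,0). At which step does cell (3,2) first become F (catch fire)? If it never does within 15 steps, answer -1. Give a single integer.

Step 1: cell (3,2)='T' (+7 fires, +2 burnt)
Step 2: cell (3,2)='T' (+9 fires, +7 burnt)
Step 3: cell (3,2)='F' (+9 fires, +9 burnt)
  -> target ignites at step 3
Step 4: cell (3,2)='.' (+4 fires, +9 burnt)
Step 5: cell (3,2)='.' (+1 fires, +4 burnt)
Step 6: cell (3,2)='.' (+0 fires, +1 burnt)
  fire out at step 6

3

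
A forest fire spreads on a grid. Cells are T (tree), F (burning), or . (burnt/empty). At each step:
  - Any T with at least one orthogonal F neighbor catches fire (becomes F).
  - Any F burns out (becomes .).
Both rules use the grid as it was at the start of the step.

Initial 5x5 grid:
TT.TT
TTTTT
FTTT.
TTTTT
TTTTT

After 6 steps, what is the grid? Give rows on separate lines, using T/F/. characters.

Step 1: 3 trees catch fire, 1 burn out
  TT.TT
  FTTTT
  .FTT.
  FTTTT
  TTTTT
Step 2: 5 trees catch fire, 3 burn out
  FT.TT
  .FTTT
  ..FT.
  .FTTT
  FTTTT
Step 3: 5 trees catch fire, 5 burn out
  .F.TT
  ..FTT
  ...F.
  ..FTT
  .FTTT
Step 4: 3 trees catch fire, 5 burn out
  ...TT
  ...FT
  .....
  ...FT
  ..FTT
Step 5: 4 trees catch fire, 3 burn out
  ...FT
  ....F
  .....
  ....F
  ...FT
Step 6: 2 trees catch fire, 4 burn out
  ....F
  .....
  .....
  .....
  ....F

....F
.....
.....
.....
....F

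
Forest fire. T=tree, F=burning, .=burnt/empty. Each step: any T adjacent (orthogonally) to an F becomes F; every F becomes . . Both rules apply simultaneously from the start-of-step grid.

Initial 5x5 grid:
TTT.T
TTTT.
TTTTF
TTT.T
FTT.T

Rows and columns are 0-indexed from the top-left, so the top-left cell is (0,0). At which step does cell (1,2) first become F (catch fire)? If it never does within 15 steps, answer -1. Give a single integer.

Step 1: cell (1,2)='T' (+4 fires, +2 burnt)
Step 2: cell (1,2)='T' (+6 fires, +4 burnt)
Step 3: cell (1,2)='F' (+4 fires, +6 burnt)
  -> target ignites at step 3
Step 4: cell (1,2)='.' (+3 fires, +4 burnt)
Step 5: cell (1,2)='.' (+1 fires, +3 burnt)
Step 6: cell (1,2)='.' (+0 fires, +1 burnt)
  fire out at step 6

3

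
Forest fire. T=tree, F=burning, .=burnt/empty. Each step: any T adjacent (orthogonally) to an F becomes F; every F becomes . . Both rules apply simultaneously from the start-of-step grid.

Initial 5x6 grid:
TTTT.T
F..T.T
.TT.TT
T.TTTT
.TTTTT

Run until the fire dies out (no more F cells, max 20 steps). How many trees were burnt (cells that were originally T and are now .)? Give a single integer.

Answer: 5

Derivation:
Step 1: +1 fires, +1 burnt (F count now 1)
Step 2: +1 fires, +1 burnt (F count now 1)
Step 3: +1 fires, +1 burnt (F count now 1)
Step 4: +1 fires, +1 burnt (F count now 1)
Step 5: +1 fires, +1 burnt (F count now 1)
Step 6: +0 fires, +1 burnt (F count now 0)
Fire out after step 6
Initially T: 21, now '.': 14
Total burnt (originally-T cells now '.'): 5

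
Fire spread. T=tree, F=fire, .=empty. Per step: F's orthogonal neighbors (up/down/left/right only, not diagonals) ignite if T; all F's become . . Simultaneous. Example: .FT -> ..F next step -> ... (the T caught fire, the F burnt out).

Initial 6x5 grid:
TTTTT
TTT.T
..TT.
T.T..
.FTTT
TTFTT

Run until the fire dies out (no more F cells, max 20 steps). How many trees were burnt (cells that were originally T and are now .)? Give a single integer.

Step 1: +3 fires, +2 burnt (F count now 3)
Step 2: +4 fires, +3 burnt (F count now 4)
Step 3: +2 fires, +4 burnt (F count now 2)
Step 4: +2 fires, +2 burnt (F count now 2)
Step 5: +2 fires, +2 burnt (F count now 2)
Step 6: +3 fires, +2 burnt (F count now 3)
Step 7: +2 fires, +3 burnt (F count now 2)
Step 8: +1 fires, +2 burnt (F count now 1)
Step 9: +0 fires, +1 burnt (F count now 0)
Fire out after step 9
Initially T: 20, now '.': 29
Total burnt (originally-T cells now '.'): 19

Answer: 19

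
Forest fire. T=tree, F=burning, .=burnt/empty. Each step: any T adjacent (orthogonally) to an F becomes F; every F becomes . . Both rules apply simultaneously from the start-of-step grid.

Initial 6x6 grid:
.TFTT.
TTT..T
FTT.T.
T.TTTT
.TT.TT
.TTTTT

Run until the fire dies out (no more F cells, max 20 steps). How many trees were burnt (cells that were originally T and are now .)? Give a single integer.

Step 1: +6 fires, +2 burnt (F count now 6)
Step 2: +3 fires, +6 burnt (F count now 3)
Step 3: +1 fires, +3 burnt (F count now 1)
Step 4: +2 fires, +1 burnt (F count now 2)
Step 5: +3 fires, +2 burnt (F count now 3)
Step 6: +5 fires, +3 burnt (F count now 5)
Step 7: +2 fires, +5 burnt (F count now 2)
Step 8: +1 fires, +2 burnt (F count now 1)
Step 9: +0 fires, +1 burnt (F count now 0)
Fire out after step 9
Initially T: 24, now '.': 35
Total burnt (originally-T cells now '.'): 23

Answer: 23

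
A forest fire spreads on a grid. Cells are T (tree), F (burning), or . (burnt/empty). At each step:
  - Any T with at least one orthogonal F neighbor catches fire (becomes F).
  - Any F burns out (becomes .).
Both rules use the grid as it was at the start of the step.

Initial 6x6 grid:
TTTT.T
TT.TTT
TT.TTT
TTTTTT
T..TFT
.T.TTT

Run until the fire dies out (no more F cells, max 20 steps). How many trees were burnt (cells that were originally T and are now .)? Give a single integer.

Step 1: +4 fires, +1 burnt (F count now 4)
Step 2: +5 fires, +4 burnt (F count now 5)
Step 3: +4 fires, +5 burnt (F count now 4)
Step 4: +3 fires, +4 burnt (F count now 3)
Step 5: +4 fires, +3 burnt (F count now 4)
Step 6: +4 fires, +4 burnt (F count now 4)
Step 7: +2 fires, +4 burnt (F count now 2)
Step 8: +1 fires, +2 burnt (F count now 1)
Step 9: +0 fires, +1 burnt (F count now 0)
Fire out after step 9
Initially T: 28, now '.': 35
Total burnt (originally-T cells now '.'): 27

Answer: 27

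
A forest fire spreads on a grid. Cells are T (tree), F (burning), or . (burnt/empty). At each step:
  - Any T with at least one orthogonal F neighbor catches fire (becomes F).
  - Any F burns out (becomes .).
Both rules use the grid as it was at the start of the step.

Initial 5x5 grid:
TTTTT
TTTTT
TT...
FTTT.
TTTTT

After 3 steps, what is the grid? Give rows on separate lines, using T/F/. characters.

Step 1: 3 trees catch fire, 1 burn out
  TTTTT
  TTTTT
  FT...
  .FTT.
  FTTTT
Step 2: 4 trees catch fire, 3 burn out
  TTTTT
  FTTTT
  .F...
  ..FT.
  .FTTT
Step 3: 4 trees catch fire, 4 burn out
  FTTTT
  .FTTT
  .....
  ...F.
  ..FTT

FTTTT
.FTTT
.....
...F.
..FTT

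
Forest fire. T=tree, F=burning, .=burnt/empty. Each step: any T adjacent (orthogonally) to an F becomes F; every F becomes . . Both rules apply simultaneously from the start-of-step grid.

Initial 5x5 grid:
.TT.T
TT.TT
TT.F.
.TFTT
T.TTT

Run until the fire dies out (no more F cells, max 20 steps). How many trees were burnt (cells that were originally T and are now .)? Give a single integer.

Answer: 15

Derivation:
Step 1: +4 fires, +2 burnt (F count now 4)
Step 2: +4 fires, +4 burnt (F count now 4)
Step 3: +4 fires, +4 burnt (F count now 4)
Step 4: +2 fires, +4 burnt (F count now 2)
Step 5: +1 fires, +2 burnt (F count now 1)
Step 6: +0 fires, +1 burnt (F count now 0)
Fire out after step 6
Initially T: 16, now '.': 24
Total burnt (originally-T cells now '.'): 15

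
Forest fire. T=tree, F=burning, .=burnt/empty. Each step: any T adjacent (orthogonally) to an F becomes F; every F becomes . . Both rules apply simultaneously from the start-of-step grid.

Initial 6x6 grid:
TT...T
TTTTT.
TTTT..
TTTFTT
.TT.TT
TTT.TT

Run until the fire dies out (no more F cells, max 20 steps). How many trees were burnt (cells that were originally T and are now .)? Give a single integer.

Step 1: +3 fires, +1 burnt (F count now 3)
Step 2: +6 fires, +3 burnt (F count now 6)
Step 3: +8 fires, +6 burnt (F count now 8)
Step 4: +4 fires, +8 burnt (F count now 4)
Step 5: +3 fires, +4 burnt (F count now 3)
Step 6: +1 fires, +3 burnt (F count now 1)
Step 7: +0 fires, +1 burnt (F count now 0)
Fire out after step 7
Initially T: 26, now '.': 35
Total burnt (originally-T cells now '.'): 25

Answer: 25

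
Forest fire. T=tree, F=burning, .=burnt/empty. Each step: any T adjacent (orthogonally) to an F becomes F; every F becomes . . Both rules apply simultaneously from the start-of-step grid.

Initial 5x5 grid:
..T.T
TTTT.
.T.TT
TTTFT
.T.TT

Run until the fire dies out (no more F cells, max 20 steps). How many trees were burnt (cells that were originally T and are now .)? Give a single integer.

Answer: 15

Derivation:
Step 1: +4 fires, +1 burnt (F count now 4)
Step 2: +4 fires, +4 burnt (F count now 4)
Step 3: +4 fires, +4 burnt (F count now 4)
Step 4: +2 fires, +4 burnt (F count now 2)
Step 5: +1 fires, +2 burnt (F count now 1)
Step 6: +0 fires, +1 burnt (F count now 0)
Fire out after step 6
Initially T: 16, now '.': 24
Total burnt (originally-T cells now '.'): 15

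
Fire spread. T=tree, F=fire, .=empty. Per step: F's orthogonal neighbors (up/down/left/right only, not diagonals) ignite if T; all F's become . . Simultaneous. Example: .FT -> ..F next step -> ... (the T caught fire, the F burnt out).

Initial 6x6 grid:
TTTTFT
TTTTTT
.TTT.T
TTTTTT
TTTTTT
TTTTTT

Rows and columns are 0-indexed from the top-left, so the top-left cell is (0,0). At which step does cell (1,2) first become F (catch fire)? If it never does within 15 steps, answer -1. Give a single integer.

Step 1: cell (1,2)='T' (+3 fires, +1 burnt)
Step 2: cell (1,2)='T' (+3 fires, +3 burnt)
Step 3: cell (1,2)='F' (+4 fires, +3 burnt)
  -> target ignites at step 3
Step 4: cell (1,2)='.' (+5 fires, +4 burnt)
Step 5: cell (1,2)='.' (+6 fires, +5 burnt)
Step 6: cell (1,2)='.' (+5 fires, +6 burnt)
Step 7: cell (1,2)='.' (+4 fires, +5 burnt)
Step 8: cell (1,2)='.' (+2 fires, +4 burnt)
Step 9: cell (1,2)='.' (+1 fires, +2 burnt)
Step 10: cell (1,2)='.' (+0 fires, +1 burnt)
  fire out at step 10

3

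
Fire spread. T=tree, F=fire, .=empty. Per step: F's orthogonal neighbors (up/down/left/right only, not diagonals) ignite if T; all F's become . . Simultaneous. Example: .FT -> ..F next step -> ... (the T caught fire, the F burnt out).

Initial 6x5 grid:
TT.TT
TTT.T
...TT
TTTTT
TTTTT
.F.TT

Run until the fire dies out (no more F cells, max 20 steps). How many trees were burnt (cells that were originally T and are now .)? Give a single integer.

Answer: 17

Derivation:
Step 1: +1 fires, +1 burnt (F count now 1)
Step 2: +3 fires, +1 burnt (F count now 3)
Step 3: +3 fires, +3 burnt (F count now 3)
Step 4: +3 fires, +3 burnt (F count now 3)
Step 5: +3 fires, +3 burnt (F count now 3)
Step 6: +1 fires, +3 burnt (F count now 1)
Step 7: +1 fires, +1 burnt (F count now 1)
Step 8: +1 fires, +1 burnt (F count now 1)
Step 9: +1 fires, +1 burnt (F count now 1)
Step 10: +0 fires, +1 burnt (F count now 0)
Fire out after step 10
Initially T: 22, now '.': 25
Total burnt (originally-T cells now '.'): 17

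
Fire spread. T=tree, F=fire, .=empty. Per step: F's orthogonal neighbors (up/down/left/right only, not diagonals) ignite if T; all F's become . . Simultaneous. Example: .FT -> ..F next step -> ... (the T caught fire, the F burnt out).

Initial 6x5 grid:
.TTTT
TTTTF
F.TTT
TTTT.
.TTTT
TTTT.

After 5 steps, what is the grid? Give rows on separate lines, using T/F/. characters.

Step 1: 5 trees catch fire, 2 burn out
  .TTTF
  FTTF.
  ..TTF
  FTTT.
  .TTTT
  TTTT.
Step 2: 5 trees catch fire, 5 burn out
  .TTF.
  .FF..
  ..TF.
  .FTT.
  .TTTT
  TTTT.
Step 3: 6 trees catch fire, 5 burn out
  .FF..
  .....
  ..F..
  ..FF.
  .FTTT
  TTTT.
Step 4: 3 trees catch fire, 6 burn out
  .....
  .....
  .....
  .....
  ..FFT
  TFTT.
Step 5: 4 trees catch fire, 3 burn out
  .....
  .....
  .....
  .....
  ....F
  F.FF.

.....
.....
.....
.....
....F
F.FF.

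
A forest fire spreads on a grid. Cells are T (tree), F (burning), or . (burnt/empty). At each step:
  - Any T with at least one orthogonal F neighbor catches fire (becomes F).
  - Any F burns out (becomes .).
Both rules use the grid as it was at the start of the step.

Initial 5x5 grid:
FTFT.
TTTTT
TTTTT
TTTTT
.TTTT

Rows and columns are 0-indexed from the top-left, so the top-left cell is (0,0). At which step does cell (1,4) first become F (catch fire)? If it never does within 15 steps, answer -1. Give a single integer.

Step 1: cell (1,4)='T' (+4 fires, +2 burnt)
Step 2: cell (1,4)='T' (+4 fires, +4 burnt)
Step 3: cell (1,4)='F' (+5 fires, +4 burnt)
  -> target ignites at step 3
Step 4: cell (1,4)='.' (+4 fires, +5 burnt)
Step 5: cell (1,4)='.' (+3 fires, +4 burnt)
Step 6: cell (1,4)='.' (+1 fires, +3 burnt)
Step 7: cell (1,4)='.' (+0 fires, +1 burnt)
  fire out at step 7

3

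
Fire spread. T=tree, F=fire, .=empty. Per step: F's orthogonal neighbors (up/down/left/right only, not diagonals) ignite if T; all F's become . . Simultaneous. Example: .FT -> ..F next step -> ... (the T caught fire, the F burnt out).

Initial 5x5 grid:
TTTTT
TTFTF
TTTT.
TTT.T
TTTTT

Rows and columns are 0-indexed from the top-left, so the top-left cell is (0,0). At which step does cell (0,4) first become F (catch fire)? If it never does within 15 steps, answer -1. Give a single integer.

Step 1: cell (0,4)='F' (+5 fires, +2 burnt)
  -> target ignites at step 1
Step 2: cell (0,4)='.' (+6 fires, +5 burnt)
Step 3: cell (0,4)='.' (+4 fires, +6 burnt)
Step 4: cell (0,4)='.' (+3 fires, +4 burnt)
Step 5: cell (0,4)='.' (+2 fires, +3 burnt)
Step 6: cell (0,4)='.' (+1 fires, +2 burnt)
Step 7: cell (0,4)='.' (+0 fires, +1 burnt)
  fire out at step 7

1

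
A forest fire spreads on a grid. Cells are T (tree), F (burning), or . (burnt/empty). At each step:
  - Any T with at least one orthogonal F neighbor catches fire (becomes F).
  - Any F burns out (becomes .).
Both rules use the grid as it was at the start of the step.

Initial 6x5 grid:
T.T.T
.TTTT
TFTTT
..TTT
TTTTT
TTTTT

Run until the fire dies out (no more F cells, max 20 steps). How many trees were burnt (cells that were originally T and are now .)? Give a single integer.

Answer: 23

Derivation:
Step 1: +3 fires, +1 burnt (F count now 3)
Step 2: +3 fires, +3 burnt (F count now 3)
Step 3: +5 fires, +3 burnt (F count now 5)
Step 4: +5 fires, +5 burnt (F count now 5)
Step 5: +5 fires, +5 burnt (F count now 5)
Step 6: +2 fires, +5 burnt (F count now 2)
Step 7: +0 fires, +2 burnt (F count now 0)
Fire out after step 7
Initially T: 24, now '.': 29
Total burnt (originally-T cells now '.'): 23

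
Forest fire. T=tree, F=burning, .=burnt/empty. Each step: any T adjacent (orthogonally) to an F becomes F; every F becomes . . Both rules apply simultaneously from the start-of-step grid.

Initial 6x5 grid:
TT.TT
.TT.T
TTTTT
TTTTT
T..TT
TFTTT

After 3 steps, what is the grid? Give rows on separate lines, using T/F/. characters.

Step 1: 2 trees catch fire, 1 burn out
  TT.TT
  .TT.T
  TTTTT
  TTTTT
  T..TT
  F.FTT
Step 2: 2 trees catch fire, 2 burn out
  TT.TT
  .TT.T
  TTTTT
  TTTTT
  F..TT
  ...FT
Step 3: 3 trees catch fire, 2 burn out
  TT.TT
  .TT.T
  TTTTT
  FTTTT
  ...FT
  ....F

TT.TT
.TT.T
TTTTT
FTTTT
...FT
....F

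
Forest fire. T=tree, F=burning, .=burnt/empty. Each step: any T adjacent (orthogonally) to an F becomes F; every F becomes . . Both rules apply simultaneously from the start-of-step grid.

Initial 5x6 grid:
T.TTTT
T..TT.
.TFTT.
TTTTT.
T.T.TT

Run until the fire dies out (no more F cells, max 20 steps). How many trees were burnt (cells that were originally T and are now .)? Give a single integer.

Answer: 18

Derivation:
Step 1: +3 fires, +1 burnt (F count now 3)
Step 2: +5 fires, +3 burnt (F count now 5)
Step 3: +4 fires, +5 burnt (F count now 4)
Step 4: +4 fires, +4 burnt (F count now 4)
Step 5: +2 fires, +4 burnt (F count now 2)
Step 6: +0 fires, +2 burnt (F count now 0)
Fire out after step 6
Initially T: 20, now '.': 28
Total burnt (originally-T cells now '.'): 18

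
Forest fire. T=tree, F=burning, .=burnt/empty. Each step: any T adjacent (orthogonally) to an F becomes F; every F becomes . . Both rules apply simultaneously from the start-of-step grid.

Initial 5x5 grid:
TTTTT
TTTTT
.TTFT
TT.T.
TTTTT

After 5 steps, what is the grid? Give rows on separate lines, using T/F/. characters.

Step 1: 4 trees catch fire, 1 burn out
  TTTTT
  TTTFT
  .TF.F
  TT.F.
  TTTTT
Step 2: 5 trees catch fire, 4 burn out
  TTTFT
  TTF.F
  .F...
  TT...
  TTTFT
Step 3: 6 trees catch fire, 5 burn out
  TTF.F
  TF...
  .....
  TF...
  TTF.F
Step 4: 4 trees catch fire, 6 burn out
  TF...
  F....
  .....
  F....
  TF...
Step 5: 2 trees catch fire, 4 burn out
  F....
  .....
  .....
  .....
  F....

F....
.....
.....
.....
F....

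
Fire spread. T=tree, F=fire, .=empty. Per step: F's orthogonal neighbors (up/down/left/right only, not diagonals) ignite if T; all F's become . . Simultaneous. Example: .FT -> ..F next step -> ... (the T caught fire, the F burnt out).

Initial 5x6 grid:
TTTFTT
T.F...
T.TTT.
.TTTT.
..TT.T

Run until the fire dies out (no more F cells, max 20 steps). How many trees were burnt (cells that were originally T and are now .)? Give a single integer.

Answer: 16

Derivation:
Step 1: +3 fires, +2 burnt (F count now 3)
Step 2: +4 fires, +3 burnt (F count now 4)
Step 3: +5 fires, +4 burnt (F count now 5)
Step 4: +3 fires, +5 burnt (F count now 3)
Step 5: +1 fires, +3 burnt (F count now 1)
Step 6: +0 fires, +1 burnt (F count now 0)
Fire out after step 6
Initially T: 17, now '.': 29
Total burnt (originally-T cells now '.'): 16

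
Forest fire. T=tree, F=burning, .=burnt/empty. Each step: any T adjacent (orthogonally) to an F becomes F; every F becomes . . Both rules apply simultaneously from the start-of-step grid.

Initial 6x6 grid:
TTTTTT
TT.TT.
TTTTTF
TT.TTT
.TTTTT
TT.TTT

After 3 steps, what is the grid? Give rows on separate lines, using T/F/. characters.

Step 1: 2 trees catch fire, 1 burn out
  TTTTTT
  TT.TT.
  TTTTF.
  TT.TTF
  .TTTTT
  TT.TTT
Step 2: 4 trees catch fire, 2 burn out
  TTTTTT
  TT.TF.
  TTTF..
  TT.TF.
  .TTTTF
  TT.TTT
Step 3: 6 trees catch fire, 4 burn out
  TTTTFT
  TT.F..
  TTF...
  TT.F..
  .TTTF.
  TT.TTF

TTTTFT
TT.F..
TTF...
TT.F..
.TTTF.
TT.TTF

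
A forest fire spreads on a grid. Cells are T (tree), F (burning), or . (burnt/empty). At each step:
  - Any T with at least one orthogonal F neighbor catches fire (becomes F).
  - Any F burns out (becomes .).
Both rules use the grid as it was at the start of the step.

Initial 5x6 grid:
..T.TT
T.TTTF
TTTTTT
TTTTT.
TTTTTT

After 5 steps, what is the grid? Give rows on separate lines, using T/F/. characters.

Step 1: 3 trees catch fire, 1 burn out
  ..T.TF
  T.TTF.
  TTTTTF
  TTTTT.
  TTTTTT
Step 2: 3 trees catch fire, 3 burn out
  ..T.F.
  T.TF..
  TTTTF.
  TTTTT.
  TTTTTT
Step 3: 3 trees catch fire, 3 burn out
  ..T...
  T.F...
  TTTF..
  TTTTF.
  TTTTTT
Step 4: 4 trees catch fire, 3 burn out
  ..F...
  T.....
  TTF...
  TTTF..
  TTTTFT
Step 5: 4 trees catch fire, 4 burn out
  ......
  T.....
  TF....
  TTF...
  TTTF.F

......
T.....
TF....
TTF...
TTTF.F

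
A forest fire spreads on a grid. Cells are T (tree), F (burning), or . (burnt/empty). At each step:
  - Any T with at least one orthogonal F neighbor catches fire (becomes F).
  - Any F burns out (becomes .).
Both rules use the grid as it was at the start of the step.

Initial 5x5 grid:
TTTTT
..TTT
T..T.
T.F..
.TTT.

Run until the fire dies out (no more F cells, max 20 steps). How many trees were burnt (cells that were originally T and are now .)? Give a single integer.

Answer: 3

Derivation:
Step 1: +1 fires, +1 burnt (F count now 1)
Step 2: +2 fires, +1 burnt (F count now 2)
Step 3: +0 fires, +2 burnt (F count now 0)
Fire out after step 3
Initially T: 14, now '.': 14
Total burnt (originally-T cells now '.'): 3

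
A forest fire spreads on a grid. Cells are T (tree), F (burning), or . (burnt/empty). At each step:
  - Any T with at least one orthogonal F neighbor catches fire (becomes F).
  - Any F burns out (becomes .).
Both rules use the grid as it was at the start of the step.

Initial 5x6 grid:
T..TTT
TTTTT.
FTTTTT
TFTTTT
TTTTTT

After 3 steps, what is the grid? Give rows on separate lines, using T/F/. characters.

Step 1: 5 trees catch fire, 2 burn out
  T..TTT
  FTTTT.
  .FTTTT
  F.FTTT
  TFTTTT
Step 2: 6 trees catch fire, 5 burn out
  F..TTT
  .FTTT.
  ..FTTT
  ...FTT
  F.FTTT
Step 3: 4 trees catch fire, 6 burn out
  ...TTT
  ..FTT.
  ...FTT
  ....FT
  ...FTT

...TTT
..FTT.
...FTT
....FT
...FTT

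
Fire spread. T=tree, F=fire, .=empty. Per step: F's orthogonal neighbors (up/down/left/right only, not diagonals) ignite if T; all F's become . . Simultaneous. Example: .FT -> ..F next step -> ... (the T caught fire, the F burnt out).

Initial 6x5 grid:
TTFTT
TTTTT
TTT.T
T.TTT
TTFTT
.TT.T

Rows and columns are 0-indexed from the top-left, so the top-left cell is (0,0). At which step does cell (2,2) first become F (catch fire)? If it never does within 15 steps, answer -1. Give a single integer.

Step 1: cell (2,2)='T' (+7 fires, +2 burnt)
Step 2: cell (2,2)='F' (+9 fires, +7 burnt)
  -> target ignites at step 2
Step 3: cell (2,2)='.' (+6 fires, +9 burnt)
Step 4: cell (2,2)='.' (+2 fires, +6 burnt)
Step 5: cell (2,2)='.' (+0 fires, +2 burnt)
  fire out at step 5

2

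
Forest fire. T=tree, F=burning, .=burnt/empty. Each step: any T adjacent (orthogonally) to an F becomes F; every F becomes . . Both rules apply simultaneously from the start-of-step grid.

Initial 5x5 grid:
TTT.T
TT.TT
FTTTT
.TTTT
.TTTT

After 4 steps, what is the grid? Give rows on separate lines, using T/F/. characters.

Step 1: 2 trees catch fire, 1 burn out
  TTT.T
  FT.TT
  .FTTT
  .TTTT
  .TTTT
Step 2: 4 trees catch fire, 2 burn out
  FTT.T
  .F.TT
  ..FTT
  .FTTT
  .TTTT
Step 3: 4 trees catch fire, 4 burn out
  .FT.T
  ...TT
  ...FT
  ..FTT
  .FTTT
Step 4: 5 trees catch fire, 4 burn out
  ..F.T
  ...FT
  ....F
  ...FT
  ..FTT

..F.T
...FT
....F
...FT
..FTT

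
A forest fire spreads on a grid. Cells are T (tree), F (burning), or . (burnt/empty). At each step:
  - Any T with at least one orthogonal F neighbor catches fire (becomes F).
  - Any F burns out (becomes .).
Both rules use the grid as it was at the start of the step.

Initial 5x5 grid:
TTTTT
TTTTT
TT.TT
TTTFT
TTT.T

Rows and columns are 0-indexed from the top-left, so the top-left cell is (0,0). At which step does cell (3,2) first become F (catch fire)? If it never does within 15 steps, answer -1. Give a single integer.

Step 1: cell (3,2)='F' (+3 fires, +1 burnt)
  -> target ignites at step 1
Step 2: cell (3,2)='.' (+5 fires, +3 burnt)
Step 3: cell (3,2)='.' (+6 fires, +5 burnt)
Step 4: cell (3,2)='.' (+5 fires, +6 burnt)
Step 5: cell (3,2)='.' (+2 fires, +5 burnt)
Step 6: cell (3,2)='.' (+1 fires, +2 burnt)
Step 7: cell (3,2)='.' (+0 fires, +1 burnt)
  fire out at step 7

1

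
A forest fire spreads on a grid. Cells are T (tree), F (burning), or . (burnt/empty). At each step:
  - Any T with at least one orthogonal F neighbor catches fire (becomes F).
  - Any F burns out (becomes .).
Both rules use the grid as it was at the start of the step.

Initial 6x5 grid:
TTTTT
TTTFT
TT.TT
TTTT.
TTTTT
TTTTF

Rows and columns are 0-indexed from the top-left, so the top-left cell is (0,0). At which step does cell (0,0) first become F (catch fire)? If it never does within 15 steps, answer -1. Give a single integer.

Step 1: cell (0,0)='T' (+6 fires, +2 burnt)
Step 2: cell (0,0)='T' (+7 fires, +6 burnt)
Step 3: cell (0,0)='T' (+6 fires, +7 burnt)
Step 4: cell (0,0)='F' (+5 fires, +6 burnt)
  -> target ignites at step 4
Step 5: cell (0,0)='.' (+2 fires, +5 burnt)
Step 6: cell (0,0)='.' (+0 fires, +2 burnt)
  fire out at step 6

4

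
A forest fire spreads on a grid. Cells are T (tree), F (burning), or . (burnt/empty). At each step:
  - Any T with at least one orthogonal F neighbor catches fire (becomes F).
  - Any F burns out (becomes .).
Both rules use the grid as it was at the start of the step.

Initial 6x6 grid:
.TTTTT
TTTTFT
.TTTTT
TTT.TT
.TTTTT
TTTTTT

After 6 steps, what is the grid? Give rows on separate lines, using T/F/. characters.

Step 1: 4 trees catch fire, 1 burn out
  .TTTFT
  TTTF.F
  .TTTFT
  TTT.TT
  .TTTTT
  TTTTTT
Step 2: 6 trees catch fire, 4 burn out
  .TTF.F
  TTF...
  .TTF.F
  TTT.FT
  .TTTTT
  TTTTTT
Step 3: 5 trees catch fire, 6 burn out
  .TF...
  TF....
  .TF...
  TTT..F
  .TTTFT
  TTTTTT
Step 4: 7 trees catch fire, 5 burn out
  .F....
  F.....
  .F....
  TTF...
  .TTF.F
  TTTTFT
Step 5: 4 trees catch fire, 7 burn out
  ......
  ......
  ......
  TF....
  .TF...
  TTTF.F
Step 6: 3 trees catch fire, 4 burn out
  ......
  ......
  ......
  F.....
  .F....
  TTF...

......
......
......
F.....
.F....
TTF...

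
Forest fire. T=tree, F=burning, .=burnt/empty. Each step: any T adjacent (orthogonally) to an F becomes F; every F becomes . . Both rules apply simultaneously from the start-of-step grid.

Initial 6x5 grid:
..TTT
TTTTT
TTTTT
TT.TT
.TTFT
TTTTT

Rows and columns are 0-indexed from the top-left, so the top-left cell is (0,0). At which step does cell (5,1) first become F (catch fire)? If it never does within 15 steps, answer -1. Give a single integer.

Step 1: cell (5,1)='T' (+4 fires, +1 burnt)
Step 2: cell (5,1)='T' (+5 fires, +4 burnt)
Step 3: cell (5,1)='F' (+5 fires, +5 burnt)
  -> target ignites at step 3
Step 4: cell (5,1)='.' (+6 fires, +5 burnt)
Step 5: cell (5,1)='.' (+4 fires, +6 burnt)
Step 6: cell (5,1)='.' (+1 fires, +4 burnt)
Step 7: cell (5,1)='.' (+0 fires, +1 burnt)
  fire out at step 7

3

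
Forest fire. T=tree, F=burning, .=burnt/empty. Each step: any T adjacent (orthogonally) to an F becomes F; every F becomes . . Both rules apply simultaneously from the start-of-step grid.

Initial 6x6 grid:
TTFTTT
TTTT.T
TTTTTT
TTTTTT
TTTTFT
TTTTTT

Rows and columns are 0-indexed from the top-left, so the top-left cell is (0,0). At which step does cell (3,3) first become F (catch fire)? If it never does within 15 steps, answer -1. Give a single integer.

Step 1: cell (3,3)='T' (+7 fires, +2 burnt)
Step 2: cell (3,3)='F' (+11 fires, +7 burnt)
  -> target ignites at step 2
Step 3: cell (3,3)='.' (+8 fires, +11 burnt)
Step 4: cell (3,3)='.' (+5 fires, +8 burnt)
Step 5: cell (3,3)='.' (+2 fires, +5 burnt)
Step 6: cell (3,3)='.' (+0 fires, +2 burnt)
  fire out at step 6

2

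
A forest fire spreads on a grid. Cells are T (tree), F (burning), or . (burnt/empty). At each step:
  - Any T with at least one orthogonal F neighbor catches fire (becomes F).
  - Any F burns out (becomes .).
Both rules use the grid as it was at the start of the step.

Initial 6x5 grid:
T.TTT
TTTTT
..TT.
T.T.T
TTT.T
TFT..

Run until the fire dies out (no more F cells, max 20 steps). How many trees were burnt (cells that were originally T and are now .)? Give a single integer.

Answer: 18

Derivation:
Step 1: +3 fires, +1 burnt (F count now 3)
Step 2: +2 fires, +3 burnt (F count now 2)
Step 3: +2 fires, +2 burnt (F count now 2)
Step 4: +1 fires, +2 burnt (F count now 1)
Step 5: +2 fires, +1 burnt (F count now 2)
Step 6: +3 fires, +2 burnt (F count now 3)
Step 7: +3 fires, +3 burnt (F count now 3)
Step 8: +2 fires, +3 burnt (F count now 2)
Step 9: +0 fires, +2 burnt (F count now 0)
Fire out after step 9
Initially T: 20, now '.': 28
Total burnt (originally-T cells now '.'): 18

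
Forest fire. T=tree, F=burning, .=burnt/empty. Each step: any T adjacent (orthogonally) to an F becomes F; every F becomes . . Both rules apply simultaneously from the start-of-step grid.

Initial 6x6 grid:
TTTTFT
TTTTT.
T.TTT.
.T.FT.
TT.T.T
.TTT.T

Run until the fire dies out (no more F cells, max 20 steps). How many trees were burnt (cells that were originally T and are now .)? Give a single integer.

Answer: 22

Derivation:
Step 1: +6 fires, +2 burnt (F count now 6)
Step 2: +5 fires, +6 burnt (F count now 5)
Step 3: +3 fires, +5 burnt (F count now 3)
Step 4: +3 fires, +3 burnt (F count now 3)
Step 5: +2 fires, +3 burnt (F count now 2)
Step 6: +3 fires, +2 burnt (F count now 3)
Step 7: +0 fires, +3 burnt (F count now 0)
Fire out after step 7
Initially T: 24, now '.': 34
Total burnt (originally-T cells now '.'): 22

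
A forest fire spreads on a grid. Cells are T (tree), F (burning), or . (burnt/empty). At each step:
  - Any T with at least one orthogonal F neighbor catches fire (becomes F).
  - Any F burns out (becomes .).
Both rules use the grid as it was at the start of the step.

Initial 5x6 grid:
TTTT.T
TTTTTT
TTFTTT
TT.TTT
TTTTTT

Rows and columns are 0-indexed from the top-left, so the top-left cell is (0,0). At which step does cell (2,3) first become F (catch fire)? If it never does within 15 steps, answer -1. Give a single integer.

Step 1: cell (2,3)='F' (+3 fires, +1 burnt)
  -> target ignites at step 1
Step 2: cell (2,3)='.' (+7 fires, +3 burnt)
Step 3: cell (2,3)='.' (+9 fires, +7 burnt)
Step 4: cell (2,3)='.' (+6 fires, +9 burnt)
Step 5: cell (2,3)='.' (+2 fires, +6 burnt)
Step 6: cell (2,3)='.' (+0 fires, +2 burnt)
  fire out at step 6

1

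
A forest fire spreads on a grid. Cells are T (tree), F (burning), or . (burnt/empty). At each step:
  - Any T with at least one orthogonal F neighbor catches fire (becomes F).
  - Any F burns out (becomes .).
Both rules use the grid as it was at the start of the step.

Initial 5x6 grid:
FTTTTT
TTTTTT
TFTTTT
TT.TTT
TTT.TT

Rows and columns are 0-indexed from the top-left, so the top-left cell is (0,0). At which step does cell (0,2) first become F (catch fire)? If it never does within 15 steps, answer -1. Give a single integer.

Step 1: cell (0,2)='T' (+6 fires, +2 burnt)
Step 2: cell (0,2)='F' (+5 fires, +6 burnt)
  -> target ignites at step 2
Step 3: cell (0,2)='.' (+6 fires, +5 burnt)
Step 4: cell (0,2)='.' (+4 fires, +6 burnt)
Step 5: cell (0,2)='.' (+4 fires, +4 burnt)
Step 6: cell (0,2)='.' (+1 fires, +4 burnt)
Step 7: cell (0,2)='.' (+0 fires, +1 burnt)
  fire out at step 7

2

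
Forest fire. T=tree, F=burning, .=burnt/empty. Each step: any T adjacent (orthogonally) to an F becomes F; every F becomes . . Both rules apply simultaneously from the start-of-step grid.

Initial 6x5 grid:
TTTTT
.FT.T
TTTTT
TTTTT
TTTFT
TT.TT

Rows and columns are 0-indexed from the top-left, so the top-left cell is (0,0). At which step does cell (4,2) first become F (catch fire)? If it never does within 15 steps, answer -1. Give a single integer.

Step 1: cell (4,2)='F' (+7 fires, +2 burnt)
  -> target ignites at step 1
Step 2: cell (4,2)='.' (+10 fires, +7 burnt)
Step 3: cell (4,2)='.' (+5 fires, +10 burnt)
Step 4: cell (4,2)='.' (+3 fires, +5 burnt)
Step 5: cell (4,2)='.' (+0 fires, +3 burnt)
  fire out at step 5

1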